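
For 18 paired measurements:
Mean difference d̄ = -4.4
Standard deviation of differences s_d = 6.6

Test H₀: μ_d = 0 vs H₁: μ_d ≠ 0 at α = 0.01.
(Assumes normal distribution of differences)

df = n - 1 = 17
SE = s_d/√n = 6.6/√18 = 1.5556
t = d̄/SE = -4.4/1.5556 = -2.8285
Critical value: t_{0.005,17} = ±2.898
p-value ≈ 0.0116
Decision: fail to reject H₀

Answer: t = -2.8285, fail to reject H₀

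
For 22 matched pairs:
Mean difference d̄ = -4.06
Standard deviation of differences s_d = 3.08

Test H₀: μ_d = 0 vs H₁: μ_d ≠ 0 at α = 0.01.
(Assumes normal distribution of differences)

Answer: t = -6.1824, reject H₀

Derivation:
df = n - 1 = 21
SE = s_d/√n = 3.08/√22 = 0.6567
t = d̄/SE = -4.06/0.6567 = -6.1824
Critical value: t_{0.005,21} = ±2.831
p-value < 0.0001
Decision: reject H₀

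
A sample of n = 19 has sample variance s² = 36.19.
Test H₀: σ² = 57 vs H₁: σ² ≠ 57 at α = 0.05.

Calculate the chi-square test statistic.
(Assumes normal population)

df = n - 1 = 18
χ² = (n-1)s²/σ₀² = 18×36.19/57 = 11.4284
Critical values: χ²_{0.975,18} = 8.231, χ²_{0.025,18} = 31.526
Rejection region: χ² < 8.231 or χ² > 31.526
Decision: fail to reject H₀

Answer: χ² = 11.4284, fail to reject H₀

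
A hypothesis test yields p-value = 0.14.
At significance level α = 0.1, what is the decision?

Compare p-value to α:
0.14 ≥ 0.1
Decision: fail to reject H₀

Answer: fail to reject H₀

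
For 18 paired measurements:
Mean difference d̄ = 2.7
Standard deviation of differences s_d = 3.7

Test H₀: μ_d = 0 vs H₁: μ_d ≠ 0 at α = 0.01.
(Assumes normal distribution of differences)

Answer: t = 3.0960, reject H₀

Derivation:
df = n - 1 = 17
SE = s_d/√n = 3.7/√18 = 0.8721
t = d̄/SE = 2.7/0.8721 = 3.0960
Critical value: t_{0.005,17} = ±2.898
p-value ≈ 0.0066
Decision: reject H₀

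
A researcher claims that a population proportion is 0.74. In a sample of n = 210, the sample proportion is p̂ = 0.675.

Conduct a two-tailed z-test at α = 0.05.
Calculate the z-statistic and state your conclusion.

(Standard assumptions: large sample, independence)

Answer: z = -2.1474, reject H₀

Derivation:
H₀: p = 0.74, H₁: p ≠ 0.74
Standard error: SE = √(p₀(1-p₀)/n) = √(0.74×0.26/210) = 0.030269
z-statistic: z = (p̂ - p₀)/SE = (0.675 - 0.74)/0.030269 = -2.1474
Critical value: z_0.025 = ±1.960
p-value = 0.0318
Decision: reject H₀ at α = 0.05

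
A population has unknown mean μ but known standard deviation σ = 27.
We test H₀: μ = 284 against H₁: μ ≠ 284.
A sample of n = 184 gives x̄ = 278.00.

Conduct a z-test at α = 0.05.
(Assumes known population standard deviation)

Answer: z = -3.0143, reject H₀

Derivation:
Standard error: SE = σ/√n = 27/√184 = 1.9905
z-statistic: z = (x̄ - μ₀)/SE = (278.00 - 284)/1.9905 = -3.0143
Critical value: ±1.960
p-value = 0.0026
Decision: reject H₀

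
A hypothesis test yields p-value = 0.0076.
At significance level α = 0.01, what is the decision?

Answer: reject H₀

Derivation:
Compare p-value to α:
0.0076 < 0.01
Decision: reject H₀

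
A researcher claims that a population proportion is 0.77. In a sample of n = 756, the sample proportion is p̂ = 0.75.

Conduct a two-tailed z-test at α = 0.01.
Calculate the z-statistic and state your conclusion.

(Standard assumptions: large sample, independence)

Answer: z = -1.3067, fail to reject H₀

Derivation:
H₀: p = 0.77, H₁: p ≠ 0.77
Standard error: SE = √(p₀(1-p₀)/n) = √(0.77×0.23/756) = 0.015306
z-statistic: z = (p̂ - p₀)/SE = (0.75 - 0.77)/0.015306 = -1.3067
Critical value: z_0.005 = ±2.576
p-value = 0.1913
Decision: fail to reject H₀ at α = 0.01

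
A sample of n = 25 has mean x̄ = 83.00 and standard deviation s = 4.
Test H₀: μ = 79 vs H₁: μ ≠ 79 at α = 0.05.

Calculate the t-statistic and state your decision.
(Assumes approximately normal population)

Answer: t = 5.0000, reject H₀

Derivation:
df = n - 1 = 24
SE = s/√n = 4/√25 = 0.8000
t = (x̄ - μ₀)/SE = (83.00 - 79)/0.8000 = 5.0000
Critical value: t_{0.025,24} = ±2.064
p-value < 0.0001
Decision: reject H₀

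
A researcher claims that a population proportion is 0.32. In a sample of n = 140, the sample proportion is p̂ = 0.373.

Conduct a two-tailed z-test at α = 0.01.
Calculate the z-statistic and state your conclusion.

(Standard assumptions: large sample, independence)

Answer: z = 1.3444, fail to reject H₀

Derivation:
H₀: p = 0.32, H₁: p ≠ 0.32
Standard error: SE = √(p₀(1-p₀)/n) = √(0.32×0.68/140) = 0.039424
z-statistic: z = (p̂ - p₀)/SE = (0.373 - 0.32)/0.039424 = 1.3444
Critical value: z_0.005 = ±2.576
p-value = 0.1788
Decision: fail to reject H₀ at α = 0.01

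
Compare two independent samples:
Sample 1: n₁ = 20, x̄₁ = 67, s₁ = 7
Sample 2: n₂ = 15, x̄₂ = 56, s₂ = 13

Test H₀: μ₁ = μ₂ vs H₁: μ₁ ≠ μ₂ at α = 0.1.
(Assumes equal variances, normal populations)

Pooled variance: s²_p = [19×7² + 14×13²]/(33) = 99.9091
s_p = 9.9955
SE = s_p×√(1/n₁ + 1/n₂) = 9.9955×√(1/20 + 1/15) = 3.4141
t = (x̄₁ - x̄₂)/SE = (67 - 56)/3.4141 = 3.2219
df = 33, t-critical = ±1.692
Decision: reject H₀

Answer: t = 3.2219, reject H₀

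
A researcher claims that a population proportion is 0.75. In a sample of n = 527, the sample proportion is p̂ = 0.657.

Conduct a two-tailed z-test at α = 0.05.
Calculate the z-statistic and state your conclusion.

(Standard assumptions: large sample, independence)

H₀: p = 0.75, H₁: p ≠ 0.75
Standard error: SE = √(p₀(1-p₀)/n) = √(0.75×0.25/527) = 0.018862
z-statistic: z = (p̂ - p₀)/SE = (0.657 - 0.75)/0.018862 = -4.9305
Critical value: z_0.025 = ±1.960
p-value < 0.0001
Decision: reject H₀ at α = 0.05

Answer: z = -4.9305, reject H₀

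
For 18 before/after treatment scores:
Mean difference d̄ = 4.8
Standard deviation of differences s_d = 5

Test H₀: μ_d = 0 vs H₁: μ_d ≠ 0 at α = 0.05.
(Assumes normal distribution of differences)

df = n - 1 = 17
SE = s_d/√n = 5/√18 = 1.1785
t = d̄/SE = 4.8/1.1785 = 4.0730
Critical value: t_{0.025,17} = ±2.110
p-value ≈ 0.0008
Decision: reject H₀

Answer: t = 4.0730, reject H₀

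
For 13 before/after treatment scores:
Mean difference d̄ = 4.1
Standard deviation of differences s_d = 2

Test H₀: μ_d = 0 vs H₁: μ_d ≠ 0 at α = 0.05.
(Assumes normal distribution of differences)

Answer: t = 7.3914, reject H₀

Derivation:
df = n - 1 = 12
SE = s_d/√n = 2/√13 = 0.5547
t = d̄/SE = 4.1/0.5547 = 7.3914
Critical value: t_{0.025,12} = ±2.179
p-value < 0.0001
Decision: reject H₀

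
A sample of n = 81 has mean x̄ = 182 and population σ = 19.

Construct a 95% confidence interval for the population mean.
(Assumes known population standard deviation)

Answer: (177.8622, 186.1378)

Derivation:
Confidence level: 95%, α = 0.05
z_0.025 = 1.960
SE = σ/√n = 19/√81 = 2.1111
Margin of error = 1.960 × 2.1111 = 4.1378
CI: x̄ ± margin = 182 ± 4.1378
CI: (177.8622, 186.1378)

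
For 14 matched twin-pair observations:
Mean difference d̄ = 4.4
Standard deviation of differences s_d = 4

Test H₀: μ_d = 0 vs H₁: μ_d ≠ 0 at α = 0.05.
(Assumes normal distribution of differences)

Answer: t = 4.1160, reject H₀

Derivation:
df = n - 1 = 13
SE = s_d/√n = 4/√14 = 1.0690
t = d̄/SE = 4.4/1.0690 = 4.1160
Critical value: t_{0.025,13} = ±2.160
p-value ≈ 0.0012
Decision: reject H₀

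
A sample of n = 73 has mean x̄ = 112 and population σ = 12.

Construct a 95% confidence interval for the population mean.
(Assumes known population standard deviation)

Answer: (109.2472, 114.7528)

Derivation:
Confidence level: 95%, α = 0.05
z_0.025 = 1.960
SE = σ/√n = 12/√73 = 1.4045
Margin of error = 1.960 × 1.4045 = 2.7528
CI: x̄ ± margin = 112 ± 2.7528
CI: (109.2472, 114.7528)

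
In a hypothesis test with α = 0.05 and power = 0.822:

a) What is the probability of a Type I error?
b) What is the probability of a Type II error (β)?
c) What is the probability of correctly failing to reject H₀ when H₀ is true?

a) Type I error probability = α = 0.05
b) Power = P(reject H₀ | H₁ true) = 1 - β = 0.822, so Type II error probability = β = 1 - Power = 0.178
c) P(fail to reject H₀ | H₀ true) = 1 - α = 0.95

Answer: a) 0.05, b) 0.178, c) 0.95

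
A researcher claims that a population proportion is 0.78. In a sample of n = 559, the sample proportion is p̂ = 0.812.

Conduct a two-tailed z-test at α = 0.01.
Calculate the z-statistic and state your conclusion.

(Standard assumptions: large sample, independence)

Answer: z = 1.8264, fail to reject H₀

Derivation:
H₀: p = 0.78, H₁: p ≠ 0.78
Standard error: SE = √(p₀(1-p₀)/n) = √(0.78×0.22/559) = 0.017521
z-statistic: z = (p̂ - p₀)/SE = (0.812 - 0.78)/0.017521 = 1.8264
Critical value: z_0.005 = ±2.576
p-value = 0.0678
Decision: fail to reject H₀ at α = 0.01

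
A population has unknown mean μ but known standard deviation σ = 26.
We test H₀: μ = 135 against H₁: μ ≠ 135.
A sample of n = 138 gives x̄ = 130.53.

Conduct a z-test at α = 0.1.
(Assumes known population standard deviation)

Answer: z = -2.0196, reject H₀

Derivation:
Standard error: SE = σ/√n = 26/√138 = 2.2133
z-statistic: z = (x̄ - μ₀)/SE = (130.53 - 135)/2.2133 = -2.0196
Critical value: ±1.645
p-value = 0.0434
Decision: reject H₀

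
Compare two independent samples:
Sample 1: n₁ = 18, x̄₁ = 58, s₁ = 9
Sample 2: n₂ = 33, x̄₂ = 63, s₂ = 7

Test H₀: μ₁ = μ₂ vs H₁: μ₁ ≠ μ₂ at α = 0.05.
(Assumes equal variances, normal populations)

Answer: t = -2.2011, reject H₀

Derivation:
Pooled variance: s²_p = [17×9² + 32×7²]/(49) = 60.1020
s_p = 7.7525
SE = s_p×√(1/n₁ + 1/n₂) = 7.7525×√(1/18 + 1/33) = 2.2716
t = (x̄₁ - x̄₂)/SE = (58 - 63)/2.2716 = -2.2011
df = 49, t-critical = ±2.010
Decision: reject H₀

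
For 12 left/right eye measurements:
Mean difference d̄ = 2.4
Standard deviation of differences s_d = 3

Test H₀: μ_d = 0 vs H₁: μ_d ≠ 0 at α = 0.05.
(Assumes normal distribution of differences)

Answer: t = 2.7714, reject H₀

Derivation:
df = n - 1 = 11
SE = s_d/√n = 3/√12 = 0.8660
t = d̄/SE = 2.4/0.8660 = 2.7714
Critical value: t_{0.025,11} = ±2.201
p-value ≈ 0.0182
Decision: reject H₀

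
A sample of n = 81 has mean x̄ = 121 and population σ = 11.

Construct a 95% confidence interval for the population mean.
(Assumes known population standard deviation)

Answer: (118.6045, 123.3955)

Derivation:
Confidence level: 95%, α = 0.05
z_0.025 = 1.960
SE = σ/√n = 11/√81 = 1.2222
Margin of error = 1.960 × 1.2222 = 2.3955
CI: x̄ ± margin = 121 ± 2.3955
CI: (118.6045, 123.3955)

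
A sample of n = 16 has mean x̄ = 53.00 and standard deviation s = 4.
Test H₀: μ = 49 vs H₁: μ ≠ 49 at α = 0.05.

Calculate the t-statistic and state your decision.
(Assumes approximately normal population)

Answer: t = 4.0000, reject H₀

Derivation:
df = n - 1 = 15
SE = s/√n = 4/√16 = 1.0000
t = (x̄ - μ₀)/SE = (53.00 - 49)/1.0000 = 4.0000
Critical value: t_{0.025,15} = ±2.131
p-value ≈ 0.0012
Decision: reject H₀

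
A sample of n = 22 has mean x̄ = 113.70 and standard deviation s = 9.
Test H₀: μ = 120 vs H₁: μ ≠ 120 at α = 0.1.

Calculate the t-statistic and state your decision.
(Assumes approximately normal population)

Answer: t = -3.2833, reject H₀

Derivation:
df = n - 1 = 21
SE = s/√n = 9/√22 = 1.9188
t = (x̄ - μ₀)/SE = (113.70 - 120)/1.9188 = -3.2833
Critical value: t_{0.05,21} = ±1.721
p-value ≈ 0.0035
Decision: reject H₀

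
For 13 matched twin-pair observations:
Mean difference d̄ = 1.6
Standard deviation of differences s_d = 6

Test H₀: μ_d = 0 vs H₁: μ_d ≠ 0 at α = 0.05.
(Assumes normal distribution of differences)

df = n - 1 = 12
SE = s_d/√n = 6/√13 = 1.6641
t = d̄/SE = 1.6/1.6641 = 0.9615
Critical value: t_{0.025,12} = ±2.179
p-value ≈ 0.3553
Decision: fail to reject H₀

Answer: t = 0.9615, fail to reject H₀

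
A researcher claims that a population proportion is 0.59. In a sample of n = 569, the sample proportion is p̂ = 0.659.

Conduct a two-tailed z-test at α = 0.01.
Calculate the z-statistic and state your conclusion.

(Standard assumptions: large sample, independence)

Answer: z = 3.3464, reject H₀

Derivation:
H₀: p = 0.59, H₁: p ≠ 0.59
Standard error: SE = √(p₀(1-p₀)/n) = √(0.59×0.41/569) = 0.020619
z-statistic: z = (p̂ - p₀)/SE = (0.659 - 0.59)/0.020619 = 3.3464
Critical value: z_0.005 = ±2.576
p-value = 0.0008
Decision: reject H₀ at α = 0.01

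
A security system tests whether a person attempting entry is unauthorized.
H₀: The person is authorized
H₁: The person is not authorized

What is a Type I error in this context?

Type I error: rejecting H₀ when it is actually true (false positive).
Type II error: failing to reject H₀ when H₁ is actually true (false negative).

Answer: Denying entry to an authorized person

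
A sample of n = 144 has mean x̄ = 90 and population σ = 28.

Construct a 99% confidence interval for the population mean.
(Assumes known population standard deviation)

Confidence level: 99%, α = 0.01
z_0.005 = 2.576
SE = σ/√n = 28/√144 = 2.3333
Margin of error = 2.576 × 2.3333 = 6.0106
CI: x̄ ± margin = 90 ± 6.0106
CI: (83.9894, 96.0106)

Answer: (83.9894, 96.0106)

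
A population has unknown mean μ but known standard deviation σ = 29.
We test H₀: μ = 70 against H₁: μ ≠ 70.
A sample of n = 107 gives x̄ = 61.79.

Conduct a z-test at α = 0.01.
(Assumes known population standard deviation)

Answer: z = -2.9285, reject H₀

Derivation:
Standard error: SE = σ/√n = 29/√107 = 2.8035
z-statistic: z = (x̄ - μ₀)/SE = (61.79 - 70)/2.8035 = -2.9285
Critical value: ±2.576
p-value = 0.0034
Decision: reject H₀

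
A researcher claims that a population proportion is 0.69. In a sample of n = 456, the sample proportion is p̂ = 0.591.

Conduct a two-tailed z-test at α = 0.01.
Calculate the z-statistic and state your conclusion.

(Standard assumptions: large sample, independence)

H₀: p = 0.69, H₁: p ≠ 0.69
Standard error: SE = √(p₀(1-p₀)/n) = √(0.69×0.31/456) = 0.021658
z-statistic: z = (p̂ - p₀)/SE = (0.591 - 0.69)/0.021658 = -4.5711
Critical value: z_0.005 = ±2.576
p-value < 0.0001
Decision: reject H₀ at α = 0.01

Answer: z = -4.5711, reject H₀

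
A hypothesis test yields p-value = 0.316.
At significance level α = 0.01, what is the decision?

Answer: fail to reject H₀

Derivation:
Compare p-value to α:
0.316 ≥ 0.01
Decision: fail to reject H₀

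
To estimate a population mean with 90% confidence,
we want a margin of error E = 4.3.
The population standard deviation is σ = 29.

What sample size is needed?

Answer: n = 124

Derivation:
z_0.05 = 1.645
n = (z×σ/E)² = (1.645×29/4.3)²
n = 123.0810
Round up: n = 124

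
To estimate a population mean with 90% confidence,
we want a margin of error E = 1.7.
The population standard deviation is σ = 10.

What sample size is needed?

Answer: n = 94

Derivation:
z_0.05 = 1.645
n = (z×σ/E)² = (1.645×10/1.7)²
n = 93.6341
Round up: n = 94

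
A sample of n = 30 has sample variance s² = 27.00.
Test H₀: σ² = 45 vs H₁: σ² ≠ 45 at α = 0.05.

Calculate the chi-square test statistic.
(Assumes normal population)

df = n - 1 = 29
χ² = (n-1)s²/σ₀² = 29×27.00/45 = 17.4000
Critical values: χ²_{0.975,29} = 16.047, χ²_{0.025,29} = 45.722
Rejection region: χ² < 16.047 or χ² > 45.722
Decision: fail to reject H₀

Answer: χ² = 17.4000, fail to reject H₀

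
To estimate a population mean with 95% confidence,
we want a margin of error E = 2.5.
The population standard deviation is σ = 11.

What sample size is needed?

Answer: n = 75

Derivation:
z_0.025 = 1.960
n = (z×σ/E)² = (1.960×11/2.5)²
n = 74.3734
Round up: n = 75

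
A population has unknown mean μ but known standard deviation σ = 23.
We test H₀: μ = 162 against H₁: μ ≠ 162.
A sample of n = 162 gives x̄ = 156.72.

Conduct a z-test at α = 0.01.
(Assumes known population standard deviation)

Answer: z = -2.9218, reject H₀

Derivation:
Standard error: SE = σ/√n = 23/√162 = 1.8071
z-statistic: z = (x̄ - μ₀)/SE = (156.72 - 162)/1.8071 = -2.9218
Critical value: ±2.576
p-value = 0.0035
Decision: reject H₀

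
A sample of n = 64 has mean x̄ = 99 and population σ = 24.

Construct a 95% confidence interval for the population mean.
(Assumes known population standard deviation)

Answer: (93.1200, 104.8800)

Derivation:
Confidence level: 95%, α = 0.05
z_0.025 = 1.960
SE = σ/√n = 24/√64 = 3.0000
Margin of error = 1.960 × 3.0000 = 5.8800
CI: x̄ ± margin = 99 ± 5.8800
CI: (93.1200, 104.8800)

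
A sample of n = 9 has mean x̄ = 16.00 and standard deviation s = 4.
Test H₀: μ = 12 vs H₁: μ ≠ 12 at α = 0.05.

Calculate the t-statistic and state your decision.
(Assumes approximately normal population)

df = n - 1 = 8
SE = s/√n = 4/√9 = 1.3333
t = (x̄ - μ₀)/SE = (16.00 - 12)/1.3333 = 3.0001
Critical value: t_{0.025,8} = ±2.306
p-value ≈ 0.0171
Decision: reject H₀

Answer: t = 3.0001, reject H₀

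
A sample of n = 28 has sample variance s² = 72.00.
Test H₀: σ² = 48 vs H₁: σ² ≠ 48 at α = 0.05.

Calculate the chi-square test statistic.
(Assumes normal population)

df = n - 1 = 27
χ² = (n-1)s²/σ₀² = 27×72.00/48 = 40.5000
Critical values: χ²_{0.975,27} = 14.573, χ²_{0.025,27} = 43.195
Rejection region: χ² < 14.573 or χ² > 43.195
Decision: fail to reject H₀

Answer: χ² = 40.5000, fail to reject H₀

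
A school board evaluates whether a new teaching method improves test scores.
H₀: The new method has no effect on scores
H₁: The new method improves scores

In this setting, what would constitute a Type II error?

Type I error: rejecting H₀ when it is actually true (false positive).
Type II error: failing to reject H₀ when H₁ is actually true (false negative).

Answer: Failing to adopt an effective teaching method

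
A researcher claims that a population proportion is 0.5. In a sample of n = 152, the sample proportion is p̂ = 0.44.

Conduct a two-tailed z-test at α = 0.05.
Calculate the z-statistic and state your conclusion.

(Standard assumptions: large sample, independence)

H₀: p = 0.5, H₁: p ≠ 0.5
Standard error: SE = √(p₀(1-p₀)/n) = √(0.5×0.5/152) = 0.040555
z-statistic: z = (p̂ - p₀)/SE = (0.44 - 0.5)/0.040555 = -1.4795
Critical value: z_0.025 = ±1.960
p-value = 0.1390
Decision: fail to reject H₀ at α = 0.05

Answer: z = -1.4795, fail to reject H₀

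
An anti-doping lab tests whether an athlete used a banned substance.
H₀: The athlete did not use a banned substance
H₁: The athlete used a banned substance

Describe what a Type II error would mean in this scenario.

Answer: Failing to detect doping in an athlete who used a banned substance

Derivation:
Type I error: rejecting H₀ when it is actually true (false positive).
Type II error: failing to reject H₀ when H₁ is actually true (false negative).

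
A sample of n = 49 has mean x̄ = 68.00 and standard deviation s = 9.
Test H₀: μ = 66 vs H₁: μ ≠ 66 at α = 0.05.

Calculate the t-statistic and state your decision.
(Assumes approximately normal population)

df = n - 1 = 48
SE = s/√n = 9/√49 = 1.2857
t = (x̄ - μ₀)/SE = (68.00 - 66)/1.2857 = 1.5556
Critical value: t_{0.025,48} = ±2.011
p-value ≈ 0.1264
Decision: fail to reject H₀

Answer: t = 1.5556, fail to reject H₀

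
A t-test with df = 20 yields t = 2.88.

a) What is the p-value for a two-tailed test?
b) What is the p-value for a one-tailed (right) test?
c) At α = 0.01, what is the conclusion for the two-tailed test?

Using t-distribution with df = 20:
a) Two-tailed: p = 2×P(T > 2.88) = 0.0093
b) One-tailed: p = P(T > 2.88) = 0.0046
c) 0.0093 < 0.01, reject H₀

Answer: a) 0.0093, b) 0.0046, c) reject H₀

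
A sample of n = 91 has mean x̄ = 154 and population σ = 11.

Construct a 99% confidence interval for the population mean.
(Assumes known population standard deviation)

Answer: (151.0296, 156.9704)

Derivation:
Confidence level: 99%, α = 0.01
z_0.005 = 2.576
SE = σ/√n = 11/√91 = 1.1531
Margin of error = 2.576 × 1.1531 = 2.9704
CI: x̄ ± margin = 154 ± 2.9704
CI: (151.0296, 156.9704)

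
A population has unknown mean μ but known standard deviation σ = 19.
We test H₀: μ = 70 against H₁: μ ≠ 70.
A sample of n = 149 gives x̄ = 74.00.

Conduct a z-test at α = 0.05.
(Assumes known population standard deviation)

Standard error: SE = σ/√n = 19/√149 = 1.5565
z-statistic: z = (x̄ - μ₀)/SE = (74.00 - 70)/1.5565 = 2.5699
Critical value: ±1.960
p-value = 0.0102
Decision: reject H₀

Answer: z = 2.5699, reject H₀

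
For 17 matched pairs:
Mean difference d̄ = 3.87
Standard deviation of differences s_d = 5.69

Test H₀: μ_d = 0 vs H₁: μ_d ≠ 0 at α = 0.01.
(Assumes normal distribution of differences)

Answer: t = 2.8043, fail to reject H₀

Derivation:
df = n - 1 = 16
SE = s_d/√n = 5.69/√17 = 1.3800
t = d̄/SE = 3.87/1.3800 = 2.8043
Critical value: t_{0.005,16} = ±2.921
p-value ≈ 0.0127
Decision: fail to reject H₀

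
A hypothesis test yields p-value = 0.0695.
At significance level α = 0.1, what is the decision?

Compare p-value to α:
0.0695 < 0.1
Decision: reject H₀

Answer: reject H₀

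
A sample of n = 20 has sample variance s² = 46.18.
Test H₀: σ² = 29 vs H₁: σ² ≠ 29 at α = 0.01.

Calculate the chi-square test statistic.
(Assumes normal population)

df = n - 1 = 19
χ² = (n-1)s²/σ₀² = 19×46.18/29 = 30.2559
Critical values: χ²_{0.995,19} = 6.844, χ²_{0.005,19} = 38.582
Rejection region: χ² < 6.844 or χ² > 38.582
Decision: fail to reject H₀

Answer: χ² = 30.2559, fail to reject H₀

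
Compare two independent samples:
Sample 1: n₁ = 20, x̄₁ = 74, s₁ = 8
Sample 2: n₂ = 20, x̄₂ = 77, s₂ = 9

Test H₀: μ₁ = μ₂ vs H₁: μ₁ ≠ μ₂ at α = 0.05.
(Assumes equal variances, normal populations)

Pooled variance: s²_p = [19×8² + 19×9²]/(38) = 72.5000
s_p = 8.5147
SE = s_p×√(1/n₁ + 1/n₂) = 8.5147×√(1/20 + 1/20) = 2.6926
t = (x̄₁ - x̄₂)/SE = (74 - 77)/2.6926 = -1.1142
df = 38, t-critical = ±2.024
Decision: fail to reject H₀

Answer: t = -1.1142, fail to reject H₀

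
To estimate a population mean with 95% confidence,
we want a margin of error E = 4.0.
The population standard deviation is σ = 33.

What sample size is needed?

z_0.025 = 1.960
n = (z×σ/E)² = (1.960×33/4.0)²
n = 261.4689
Round up: n = 262

Answer: n = 262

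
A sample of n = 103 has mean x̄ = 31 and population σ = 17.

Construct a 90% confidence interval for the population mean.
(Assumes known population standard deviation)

Confidence level: 90%, α = 0.1
z_0.05 = 1.645
SE = σ/√n = 17/√103 = 1.6751
Margin of error = 1.645 × 1.6751 = 2.7555
CI: x̄ ± margin = 31 ± 2.7555
CI: (28.2445, 33.7555)

Answer: (28.2445, 33.7555)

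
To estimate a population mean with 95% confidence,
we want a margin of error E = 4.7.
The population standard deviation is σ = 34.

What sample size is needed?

z_0.025 = 1.960
n = (z×σ/E)² = (1.960×34/4.7)²
n = 201.0362
Round up: n = 202

Answer: n = 202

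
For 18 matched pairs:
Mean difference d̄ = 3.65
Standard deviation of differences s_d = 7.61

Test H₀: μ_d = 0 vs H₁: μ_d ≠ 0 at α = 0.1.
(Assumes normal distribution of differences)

Answer: t = 2.0349, reject H₀

Derivation:
df = n - 1 = 17
SE = s_d/√n = 7.61/√18 = 1.7937
t = d̄/SE = 3.65/1.7937 = 2.0349
Critical value: t_{0.05,17} = ±1.740
p-value ≈ 0.0578
Decision: reject H₀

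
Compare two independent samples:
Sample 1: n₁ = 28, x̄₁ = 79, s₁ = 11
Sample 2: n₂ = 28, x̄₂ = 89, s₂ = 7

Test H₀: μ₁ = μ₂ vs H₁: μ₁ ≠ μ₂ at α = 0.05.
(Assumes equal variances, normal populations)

Answer: t = -4.0584, reject H₀

Derivation:
Pooled variance: s²_p = [27×11² + 27×7²]/(54) = 85.0000
s_p = 9.2195
SE = s_p×√(1/n₁ + 1/n₂) = 9.2195×√(1/28 + 1/28) = 2.4640
t = (x̄₁ - x̄₂)/SE = (79 - 89)/2.4640 = -4.0584
df = 54, t-critical = ±2.005
Decision: reject H₀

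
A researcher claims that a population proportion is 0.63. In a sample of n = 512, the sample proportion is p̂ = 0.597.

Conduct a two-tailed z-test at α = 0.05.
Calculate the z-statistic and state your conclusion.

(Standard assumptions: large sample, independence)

H₀: p = 0.63, H₁: p ≠ 0.63
Standard error: SE = √(p₀(1-p₀)/n) = √(0.63×0.37/512) = 0.021337
z-statistic: z = (p̂ - p₀)/SE = (0.597 - 0.63)/0.021337 = -1.5466
Critical value: z_0.025 = ±1.960
p-value = 0.1220
Decision: fail to reject H₀ at α = 0.05

Answer: z = -1.5466, fail to reject H₀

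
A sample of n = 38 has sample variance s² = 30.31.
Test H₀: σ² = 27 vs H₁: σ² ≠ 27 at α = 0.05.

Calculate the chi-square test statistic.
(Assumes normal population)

df = n - 1 = 37
χ² = (n-1)s²/σ₀² = 37×30.31/27 = 41.5359
Critical values: χ²_{0.975,37} = 22.106, χ²_{0.025,37} = 55.668
Rejection region: χ² < 22.106 or χ² > 55.668
Decision: fail to reject H₀

Answer: χ² = 41.5359, fail to reject H₀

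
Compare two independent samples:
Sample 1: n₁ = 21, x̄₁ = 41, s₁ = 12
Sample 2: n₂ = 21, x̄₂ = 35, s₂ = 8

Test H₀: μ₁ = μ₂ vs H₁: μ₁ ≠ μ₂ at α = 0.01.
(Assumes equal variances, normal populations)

Answer: t = 1.9065, fail to reject H₀

Derivation:
Pooled variance: s²_p = [20×12² + 20×8²]/(40) = 104.0000
s_p = 10.1980
SE = s_p×√(1/n₁ + 1/n₂) = 10.1980×√(1/21 + 1/21) = 3.1472
t = (x̄₁ - x̄₂)/SE = (41 - 35)/3.1472 = 1.9065
df = 40, t-critical = ±2.704
Decision: fail to reject H₀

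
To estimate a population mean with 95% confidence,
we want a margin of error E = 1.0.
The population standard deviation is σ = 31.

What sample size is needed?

z_0.025 = 1.960
n = (z×σ/E)² = (1.960×31/1.0)²
n = 3691.7776
Round up: n = 3692

Answer: n = 3692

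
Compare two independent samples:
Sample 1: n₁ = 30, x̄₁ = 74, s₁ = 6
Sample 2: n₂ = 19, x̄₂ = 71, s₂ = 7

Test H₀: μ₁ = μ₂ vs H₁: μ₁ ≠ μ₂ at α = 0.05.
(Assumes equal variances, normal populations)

Pooled variance: s²_p = [29×6² + 18×7²]/(47) = 40.9787
s_p = 6.4015
SE = s_p×√(1/n₁ + 1/n₂) = 6.4015×√(1/30 + 1/19) = 1.8769
t = (x̄₁ - x̄₂)/SE = (74 - 71)/1.8769 = 1.5984
df = 47, t-critical = ±2.012
Decision: fail to reject H₀

Answer: t = 1.5984, fail to reject H₀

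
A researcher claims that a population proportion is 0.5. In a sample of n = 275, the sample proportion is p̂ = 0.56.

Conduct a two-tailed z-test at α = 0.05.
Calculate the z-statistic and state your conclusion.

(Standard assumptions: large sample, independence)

Answer: z = 1.9900, reject H₀

Derivation:
H₀: p = 0.5, H₁: p ≠ 0.5
Standard error: SE = √(p₀(1-p₀)/n) = √(0.5×0.5/275) = 0.030151
z-statistic: z = (p̂ - p₀)/SE = (0.56 - 0.5)/0.030151 = 1.9900
Critical value: z_0.025 = ±1.960
p-value = 0.0466
Decision: reject H₀ at α = 0.05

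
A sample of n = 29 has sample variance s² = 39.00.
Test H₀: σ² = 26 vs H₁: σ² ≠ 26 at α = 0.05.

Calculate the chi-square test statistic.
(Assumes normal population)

Answer: χ² = 42.0000, fail to reject H₀

Derivation:
df = n - 1 = 28
χ² = (n-1)s²/σ₀² = 28×39.00/26 = 42.0000
Critical values: χ²_{0.975,28} = 15.308, χ²_{0.025,28} = 44.461
Rejection region: χ² < 15.308 or χ² > 44.461
Decision: fail to reject H₀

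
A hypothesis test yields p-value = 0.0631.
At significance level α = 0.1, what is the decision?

Answer: reject H₀

Derivation:
Compare p-value to α:
0.0631 < 0.1
Decision: reject H₀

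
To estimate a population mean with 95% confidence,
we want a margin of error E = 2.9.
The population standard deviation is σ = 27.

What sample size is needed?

Answer: n = 333

Derivation:
z_0.025 = 1.960
n = (z×σ/E)² = (1.960×27/2.9)²
n = 332.9996
Round up: n = 333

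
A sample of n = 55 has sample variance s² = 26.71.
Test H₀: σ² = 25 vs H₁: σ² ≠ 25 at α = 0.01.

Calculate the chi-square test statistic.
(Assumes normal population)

df = n - 1 = 54
χ² = (n-1)s²/σ₀² = 54×26.71/25 = 57.6936
Critical values: χ²_{0.995,54} = 30.981, χ²_{0.005,54} = 84.502
Rejection region: χ² < 30.981 or χ² > 84.502
Decision: fail to reject H₀

Answer: χ² = 57.6936, fail to reject H₀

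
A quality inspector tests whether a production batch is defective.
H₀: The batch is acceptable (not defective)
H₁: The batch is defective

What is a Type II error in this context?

A Type I error (probability α) occurs when we reject a true H₀.
A Type II error (probability β) occurs when we fail to reject a false H₀.

Answer: Shipping a defective batch to customers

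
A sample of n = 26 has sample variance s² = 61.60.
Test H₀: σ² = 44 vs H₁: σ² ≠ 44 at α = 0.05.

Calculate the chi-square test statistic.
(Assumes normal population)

Answer: χ² = 35.0000, fail to reject H₀

Derivation:
df = n - 1 = 25
χ² = (n-1)s²/σ₀² = 25×61.60/44 = 35.0000
Critical values: χ²_{0.975,25} = 13.120, χ²_{0.025,25} = 40.646
Rejection region: χ² < 13.120 or χ² > 40.646
Decision: fail to reject H₀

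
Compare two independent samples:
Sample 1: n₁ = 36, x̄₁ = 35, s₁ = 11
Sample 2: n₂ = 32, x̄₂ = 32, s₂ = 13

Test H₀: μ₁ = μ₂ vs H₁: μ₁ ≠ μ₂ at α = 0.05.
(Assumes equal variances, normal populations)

Answer: t = 1.0306, fail to reject H₀

Derivation:
Pooled variance: s²_p = [35×11² + 31×13²]/(66) = 143.5455
s_p = 11.9810
SE = s_p×√(1/n₁ + 1/n₂) = 11.9810×√(1/36 + 1/32) = 2.9109
t = (x̄₁ - x̄₂)/SE = (35 - 32)/2.9109 = 1.0306
df = 66, t-critical = ±1.997
Decision: fail to reject H₀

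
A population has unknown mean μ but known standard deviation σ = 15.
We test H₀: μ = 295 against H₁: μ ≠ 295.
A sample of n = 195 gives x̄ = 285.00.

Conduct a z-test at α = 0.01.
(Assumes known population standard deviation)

Standard error: SE = σ/√n = 15/√195 = 1.0742
z-statistic: z = (x̄ - μ₀)/SE = (285.00 - 295)/1.0742 = -9.3093
Critical value: ±2.576
p-value < 0.0001
Decision: reject H₀

Answer: z = -9.3093, reject H₀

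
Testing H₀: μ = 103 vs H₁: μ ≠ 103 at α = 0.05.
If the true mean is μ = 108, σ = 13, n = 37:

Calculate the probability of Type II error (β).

Answer: β ≈ 0.3521

Derivation:
SE = σ/√n = 13/√37 = 2.1372
Critical values: μ₀ ± z_0.025×SE = 103 ± 1.960×2.1372
Acceptance region: (98.8111, 107.1889)
Under H₁ (μ = 108): z_high = (107.1889 - 108)/2.1372 = -0.3795, z_low = (98.8111 - 108)/2.1372 = -4.2995
β = P(not reject | H₁) = Φ(-0.3795) - Φ(-4.2995) ≈ 0.3521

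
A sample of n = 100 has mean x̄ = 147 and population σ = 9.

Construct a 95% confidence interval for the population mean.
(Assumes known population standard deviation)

Confidence level: 95%, α = 0.05
z_0.025 = 1.960
SE = σ/√n = 9/√100 = 0.9000
Margin of error = 1.960 × 0.9000 = 1.7640
CI: x̄ ± margin = 147 ± 1.7640
CI: (145.2360, 148.7640)

Answer: (145.2360, 148.7640)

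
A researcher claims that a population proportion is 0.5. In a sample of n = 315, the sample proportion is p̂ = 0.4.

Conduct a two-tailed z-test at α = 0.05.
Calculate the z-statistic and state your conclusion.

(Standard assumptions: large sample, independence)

Answer: z = -3.5496, reject H₀

Derivation:
H₀: p = 0.5, H₁: p ≠ 0.5
Standard error: SE = √(p₀(1-p₀)/n) = √(0.5×0.5/315) = 0.028172
z-statistic: z = (p̂ - p₀)/SE = (0.4 - 0.5)/0.028172 = -3.5496
Critical value: z_0.025 = ±1.960
p-value = 0.0004
Decision: reject H₀ at α = 0.05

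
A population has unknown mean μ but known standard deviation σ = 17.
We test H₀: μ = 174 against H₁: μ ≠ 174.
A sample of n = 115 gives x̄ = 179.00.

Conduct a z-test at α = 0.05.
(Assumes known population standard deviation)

Answer: z = 3.1540, reject H₀

Derivation:
Standard error: SE = σ/√n = 17/√115 = 1.5853
z-statistic: z = (x̄ - μ₀)/SE = (179.00 - 174)/1.5853 = 3.1540
Critical value: ±1.960
p-value = 0.0016
Decision: reject H₀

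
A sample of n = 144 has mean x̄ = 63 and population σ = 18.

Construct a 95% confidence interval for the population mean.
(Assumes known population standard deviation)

Confidence level: 95%, α = 0.05
z_0.025 = 1.960
SE = σ/√n = 18/√144 = 1.5000
Margin of error = 1.960 × 1.5000 = 2.9400
CI: x̄ ± margin = 63 ± 2.9400
CI: (60.0600, 65.9400)

Answer: (60.0600, 65.9400)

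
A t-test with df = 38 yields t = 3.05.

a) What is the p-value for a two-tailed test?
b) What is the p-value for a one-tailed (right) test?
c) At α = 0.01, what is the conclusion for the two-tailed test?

Using t-distribution with df = 38:
a) Two-tailed: p = 2×P(T > 3.05) = 0.0042
b) One-tailed: p = P(T > 3.05) = 0.0021
c) 0.0042 < 0.01, reject H₀

Answer: a) 0.0042, b) 0.0021, c) reject H₀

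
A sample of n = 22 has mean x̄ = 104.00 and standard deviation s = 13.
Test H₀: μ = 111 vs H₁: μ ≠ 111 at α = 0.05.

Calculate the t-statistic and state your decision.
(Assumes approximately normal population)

Answer: t = -2.5256, reject H₀

Derivation:
df = n - 1 = 21
SE = s/√n = 13/√22 = 2.7716
t = (x̄ - μ₀)/SE = (104.00 - 111)/2.7716 = -2.5256
Critical value: t_{0.025,21} = ±2.080
p-value ≈ 0.0197
Decision: reject H₀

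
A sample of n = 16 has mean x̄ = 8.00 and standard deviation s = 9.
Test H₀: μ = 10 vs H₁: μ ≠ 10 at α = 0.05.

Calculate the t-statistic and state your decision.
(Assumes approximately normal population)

Answer: t = -0.8889, fail to reject H₀

Derivation:
df = n - 1 = 15
SE = s/√n = 9/√16 = 2.2500
t = (x̄ - μ₀)/SE = (8.00 - 10)/2.2500 = -0.8889
Critical value: t_{0.025,15} = ±2.131
p-value ≈ 0.3881
Decision: fail to reject H₀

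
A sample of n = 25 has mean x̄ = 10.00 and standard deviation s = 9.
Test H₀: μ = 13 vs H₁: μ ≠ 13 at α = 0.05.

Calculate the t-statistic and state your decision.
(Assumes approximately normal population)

Answer: t = -1.6667, fail to reject H₀

Derivation:
df = n - 1 = 24
SE = s/√n = 9/√25 = 1.8000
t = (x̄ - μ₀)/SE = (10.00 - 13)/1.8000 = -1.6667
Critical value: t_{0.025,24} = ±2.064
p-value ≈ 0.1086
Decision: fail to reject H₀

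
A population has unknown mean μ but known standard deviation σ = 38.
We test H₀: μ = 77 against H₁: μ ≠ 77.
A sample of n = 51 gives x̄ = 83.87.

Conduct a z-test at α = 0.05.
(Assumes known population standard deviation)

Answer: z = 1.2911, fail to reject H₀

Derivation:
Standard error: SE = σ/√n = 38/√51 = 5.3211
z-statistic: z = (x̄ - μ₀)/SE = (83.87 - 77)/5.3211 = 1.2911
Critical value: ±1.960
p-value = 0.1967
Decision: fail to reject H₀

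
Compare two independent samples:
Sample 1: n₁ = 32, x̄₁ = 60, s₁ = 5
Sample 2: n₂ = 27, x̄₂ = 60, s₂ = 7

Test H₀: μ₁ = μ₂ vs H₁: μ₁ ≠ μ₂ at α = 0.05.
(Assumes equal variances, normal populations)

Answer: t = 0.0000, fail to reject H₀

Derivation:
Pooled variance: s²_p = [31×5² + 26×7²]/(57) = 35.9474
s_p = 5.9956
SE = s_p×√(1/n₁ + 1/n₂) = 5.9956×√(1/32 + 1/27) = 1.5668
t = (x̄₁ - x̄₂)/SE = (60 - 60)/1.5668 = 0.0000
df = 57, t-critical = ±2.002
Decision: fail to reject H₀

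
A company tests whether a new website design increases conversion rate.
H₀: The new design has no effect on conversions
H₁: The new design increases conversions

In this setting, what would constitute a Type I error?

Answer: Switching to a new design that doesn't actually help

Derivation:
A Type I error (probability α) occurs when we reject a true H₀.
A Type II error (probability β) occurs when we fail to reject a false H₀.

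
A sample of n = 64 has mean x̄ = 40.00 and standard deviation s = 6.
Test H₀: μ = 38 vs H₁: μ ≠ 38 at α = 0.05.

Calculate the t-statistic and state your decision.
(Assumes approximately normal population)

df = n - 1 = 63
SE = s/√n = 6/√64 = 0.7500
t = (x̄ - μ₀)/SE = (40.00 - 38)/0.7500 = 2.6667
Critical value: t_{0.025,63} = ±1.998
p-value ≈ 0.0097
Decision: reject H₀

Answer: t = 2.6667, reject H₀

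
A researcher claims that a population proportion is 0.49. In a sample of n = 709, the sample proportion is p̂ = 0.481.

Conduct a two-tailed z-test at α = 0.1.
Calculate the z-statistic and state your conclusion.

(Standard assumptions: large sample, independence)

H₀: p = 0.49, H₁: p ≠ 0.49
Standard error: SE = √(p₀(1-p₀)/n) = √(0.49×0.51/709) = 0.018774
z-statistic: z = (p̂ - p₀)/SE = (0.481 - 0.49)/0.018774 = -0.4794
Critical value: z_0.05 = ±1.645
p-value = 0.6317
Decision: fail to reject H₀ at α = 0.1

Answer: z = -0.4794, fail to reject H₀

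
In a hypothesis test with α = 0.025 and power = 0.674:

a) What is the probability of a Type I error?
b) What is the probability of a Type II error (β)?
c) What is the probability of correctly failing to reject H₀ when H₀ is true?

a) Type I error probability = α = 0.025
b) Power = P(reject H₀ | H₁ true) = 1 - β = 0.674, so Type II error probability = β = 1 - Power = 0.326
c) P(fail to reject H₀ | H₀ true) = 1 - α = 0.975

Answer: a) 0.025, b) 0.326, c) 0.975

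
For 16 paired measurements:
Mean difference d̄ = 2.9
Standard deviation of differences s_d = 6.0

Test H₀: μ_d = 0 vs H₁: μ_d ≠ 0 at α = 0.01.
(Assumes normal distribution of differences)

Answer: t = 1.9333, fail to reject H₀

Derivation:
df = n - 1 = 15
SE = s_d/√n = 6.0/√16 = 1.5000
t = d̄/SE = 2.9/1.5000 = 1.9333
Critical value: t_{0.005,15} = ±2.947
p-value ≈ 0.0723
Decision: fail to reject H₀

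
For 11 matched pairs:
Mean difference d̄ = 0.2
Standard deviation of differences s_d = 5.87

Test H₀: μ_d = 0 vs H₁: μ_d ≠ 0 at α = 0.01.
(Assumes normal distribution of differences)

df = n - 1 = 10
SE = s_d/√n = 5.87/√11 = 1.7699
t = d̄/SE = 0.2/1.7699 = 0.1130
Critical value: t_{0.005,10} = ±3.169
p-value ≈ 0.9123
Decision: fail to reject H₀

Answer: t = 0.1130, fail to reject H₀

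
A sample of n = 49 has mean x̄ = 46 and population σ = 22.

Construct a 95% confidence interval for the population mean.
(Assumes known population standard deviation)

Confidence level: 95%, α = 0.05
z_0.025 = 1.960
SE = σ/√n = 22/√49 = 3.1429
Margin of error = 1.960 × 3.1429 = 6.1601
CI: x̄ ± margin = 46 ± 6.1601
CI: (39.8399, 52.1601)

Answer: (39.8399, 52.1601)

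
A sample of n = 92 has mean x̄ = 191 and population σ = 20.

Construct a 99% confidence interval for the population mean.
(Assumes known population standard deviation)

Confidence level: 99%, α = 0.01
z_0.005 = 2.576
SE = σ/√n = 20/√92 = 2.0851
Margin of error = 2.576 × 2.0851 = 5.3712
CI: x̄ ± margin = 191 ± 5.3712
CI: (185.6288, 196.3712)

Answer: (185.6288, 196.3712)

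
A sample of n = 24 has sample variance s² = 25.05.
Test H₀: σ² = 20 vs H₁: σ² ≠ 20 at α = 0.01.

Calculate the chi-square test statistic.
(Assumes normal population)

Answer: χ² = 28.8075, fail to reject H₀

Derivation:
df = n - 1 = 23
χ² = (n-1)s²/σ₀² = 23×25.05/20 = 28.8075
Critical values: χ²_{0.995,23} = 9.260, χ²_{0.005,23} = 44.181
Rejection region: χ² < 9.260 or χ² > 44.181
Decision: fail to reject H₀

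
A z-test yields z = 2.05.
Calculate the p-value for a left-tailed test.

For z = 2.05:
p = P(Z < 2.05) = Φ(2.05) = 0.9798

Answer: p-value ≈ 0.9798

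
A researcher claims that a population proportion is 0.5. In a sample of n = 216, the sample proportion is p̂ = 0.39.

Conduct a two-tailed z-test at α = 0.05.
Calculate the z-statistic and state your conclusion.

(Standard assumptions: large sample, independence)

H₀: p = 0.5, H₁: p ≠ 0.5
Standard error: SE = √(p₀(1-p₀)/n) = √(0.5×0.5/216) = 0.034021
z-statistic: z = (p̂ - p₀)/SE = (0.39 - 0.5)/0.034021 = -3.2333
Critical value: z_0.025 = ±1.960
p-value = 0.0012
Decision: reject H₀ at α = 0.05

Answer: z = -3.2333, reject H₀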